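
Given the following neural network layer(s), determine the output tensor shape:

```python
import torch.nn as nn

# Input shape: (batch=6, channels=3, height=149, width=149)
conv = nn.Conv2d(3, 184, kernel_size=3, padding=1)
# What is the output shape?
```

Input: (6, 3, 149, 149) -> Output: (6, 184, 149, 149)

Answer: (6, 184, 149, 149)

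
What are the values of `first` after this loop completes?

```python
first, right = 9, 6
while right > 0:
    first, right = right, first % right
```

GCD of 9 and 6
`first` takes the values: 9 → 6 → 3

Answer: 3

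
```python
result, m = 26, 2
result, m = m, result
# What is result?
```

Trace:
`result, m = 26, 2` → result = 26; m = 2
`result, m = m, result` → result = 2; m = 26
So result = 2

Answer: 2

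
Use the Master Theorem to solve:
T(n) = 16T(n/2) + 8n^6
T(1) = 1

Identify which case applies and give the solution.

a=16, b=2, f(n)=8n^6. log_2(16) = 4. Since c=6 > 4 and the regularity condition holds (16(n/2)^6 = (16/2^6)n^6 with 16/2^6 < 1), Case 3 applies: T(n) = Θ(f(n)) = O(n^6).

Answer: O(n^6) - Case 3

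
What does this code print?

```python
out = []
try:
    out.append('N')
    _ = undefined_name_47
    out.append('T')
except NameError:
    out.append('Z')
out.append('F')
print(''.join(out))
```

Execution trace: 'N' (try body) → 'Z' (except NameError) → 'F' (after the try/except). Output: NZF

Answer: NZF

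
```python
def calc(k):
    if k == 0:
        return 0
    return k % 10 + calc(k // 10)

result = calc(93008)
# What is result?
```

Sum of digits of 93008: 8 + 0 + 0 + 3 + 9 = 20

Answer: 20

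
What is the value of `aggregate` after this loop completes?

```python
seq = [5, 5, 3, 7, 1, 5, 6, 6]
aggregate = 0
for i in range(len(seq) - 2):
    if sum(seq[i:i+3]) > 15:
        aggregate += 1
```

Count windows with sum > 15
`aggregate` takes the values: 0 → 1

Answer: 1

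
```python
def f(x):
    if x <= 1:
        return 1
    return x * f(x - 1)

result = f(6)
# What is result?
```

f(6) = 6 * 5 * 4 * 3 * 2 * 1 = 720

Answer: 720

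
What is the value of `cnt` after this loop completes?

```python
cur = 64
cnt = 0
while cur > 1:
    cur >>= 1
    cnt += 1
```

Count right shifts until 1
`cnt` takes the values: 0 → 1 → 2 → 3 → 4 → 5 → 6

Answer: 6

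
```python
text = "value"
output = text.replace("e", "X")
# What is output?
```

Trace:
`text = "value"` → text = 'value'
`output = text.replace("e", "X")` → output = 'valuX'
So output = 'valuX'

Answer: 'valuX'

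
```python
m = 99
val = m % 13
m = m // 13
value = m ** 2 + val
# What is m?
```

Trace:
`m = 99` → m = 99
`val = m % 13` → val = 8
`m = m // 13` → m = 7
`value = m ** 2 + val` → value = 57
So m = 7

Answer: 7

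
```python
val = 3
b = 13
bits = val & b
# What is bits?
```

Trace:
`val = 3` → val = 3
`b = 13` → b = 13
`bits = val & b` → bits = 1
So bits = 1

Answer: 1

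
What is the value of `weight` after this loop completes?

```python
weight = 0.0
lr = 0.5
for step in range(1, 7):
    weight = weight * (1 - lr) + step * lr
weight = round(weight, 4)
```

Moving average with lr=0.5
`weight` takes the values: 0.0 → 0.5 → 1.25 → 2.125 → 3.0625 → 4.03125 → 5.015625 → 5.0156

Answer: 5.0156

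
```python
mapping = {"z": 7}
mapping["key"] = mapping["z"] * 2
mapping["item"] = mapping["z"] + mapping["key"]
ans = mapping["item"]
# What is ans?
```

Trace:
`mapping = {"z": 7}` → mapping = {'z': 7}
`mapping["key"] = mapping["z"] * 2` → mapping = {'z': 7, 'key': 14}
`mapping["item"] = mapping["z"] + mapping["key"]` → mapping = {'z': 7, 'key': 14, 'item': 21}
`ans = mapping["item"]` → ans = 21
So ans = 21

Answer: 21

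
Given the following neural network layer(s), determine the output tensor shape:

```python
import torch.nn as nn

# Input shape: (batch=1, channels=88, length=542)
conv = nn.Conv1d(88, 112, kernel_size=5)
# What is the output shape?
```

Input: (1, 88, 542) -> Output: (1, 112, 538)

Answer: (1, 112, 538)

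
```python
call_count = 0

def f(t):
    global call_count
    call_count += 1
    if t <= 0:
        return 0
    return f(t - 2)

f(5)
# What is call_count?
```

Linear recursion stepping by 2: 4 calls from t=5 down to ≤0.

Answer: 4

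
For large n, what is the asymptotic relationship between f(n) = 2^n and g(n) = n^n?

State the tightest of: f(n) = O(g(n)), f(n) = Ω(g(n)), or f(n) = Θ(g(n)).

2^n vs n^n: f(n) = O(g(n)) but not Ω(g(n)) — n^n grows strictly faster than 2^n.

Answer: f(n) = O(g(n)) but not Ω(g(n)) — n^n grows strictly faster than 2^n.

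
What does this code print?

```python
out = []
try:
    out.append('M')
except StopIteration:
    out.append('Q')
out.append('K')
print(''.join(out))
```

Execution trace: 'M' (try body, no exception) → 'K' (after the try/except). Output: MK

Answer: MK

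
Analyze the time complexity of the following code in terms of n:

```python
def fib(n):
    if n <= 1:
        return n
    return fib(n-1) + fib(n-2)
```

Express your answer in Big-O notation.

This is Recursive Fibonacci (naive). Time complexity: O(2^n).

Answer: O(2^n)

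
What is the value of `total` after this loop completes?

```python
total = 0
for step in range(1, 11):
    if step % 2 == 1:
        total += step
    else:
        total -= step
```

Add odd, subtract even
`total` takes the values: 0 → 1 → -1 → 2 → -2 → 3 → -3 → 4 → -4 → 5 → -5

Answer: -5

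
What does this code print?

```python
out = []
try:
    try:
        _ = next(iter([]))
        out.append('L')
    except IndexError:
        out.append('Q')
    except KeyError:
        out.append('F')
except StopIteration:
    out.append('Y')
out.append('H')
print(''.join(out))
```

Execution trace: 'Y' (outer except StopIteration) → 'H' (after the try/except). Output: YH

Answer: YH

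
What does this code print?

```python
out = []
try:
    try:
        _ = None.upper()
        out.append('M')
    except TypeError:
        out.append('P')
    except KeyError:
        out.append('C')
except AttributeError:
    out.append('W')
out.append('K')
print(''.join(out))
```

Execution trace: 'W' (outer except AttributeError) → 'K' (after the try/except). Output: WK

Answer: WK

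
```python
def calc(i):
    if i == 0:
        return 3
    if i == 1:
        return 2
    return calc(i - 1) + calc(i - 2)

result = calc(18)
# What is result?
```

Build up from base cases: calc(0)=3, calc(1)=2, calc(2)=5, calc(3)=7, calc(4)=12, calc(5)=19, calc(6)=31, ..., calc(18)=9959

Answer: 9959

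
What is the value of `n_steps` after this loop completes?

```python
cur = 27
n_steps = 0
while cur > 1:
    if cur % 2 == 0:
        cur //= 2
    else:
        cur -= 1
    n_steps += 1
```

Steps to reduce 27 to 1
`n_steps` takes the values: 0 → 1 → 2 → 3 → 4 → 5 → 6 → 7

Answer: 7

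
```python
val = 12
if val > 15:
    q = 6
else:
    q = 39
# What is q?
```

Trace:
`val = 12` → val = 12
`if val > 15: ...` → val > 15 is False, take else branch → q = 39
So q = 39

Answer: 39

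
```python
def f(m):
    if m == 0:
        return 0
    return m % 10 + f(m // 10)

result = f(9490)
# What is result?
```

Sum of digits of 9490: 0 + 9 + 4 + 9 = 22

Answer: 22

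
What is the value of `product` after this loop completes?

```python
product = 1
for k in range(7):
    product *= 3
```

3^7 = 2187
`product` takes the values: 1 → 3 → 9 → 27 → 81 → 243 → 729 → 2187

Answer: 2187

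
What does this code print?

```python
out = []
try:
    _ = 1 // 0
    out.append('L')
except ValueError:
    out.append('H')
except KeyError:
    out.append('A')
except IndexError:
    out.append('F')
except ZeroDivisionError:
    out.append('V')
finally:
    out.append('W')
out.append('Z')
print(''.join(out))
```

Execution trace: 'V' (except ZeroDivisionError) → 'W' (finally) → 'Z' (after the try/except). Output: VWZ

Answer: VWZ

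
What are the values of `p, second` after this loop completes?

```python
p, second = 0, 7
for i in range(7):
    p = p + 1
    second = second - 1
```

p goes 0→7, second goes 7→0
`p, second` takes the values: (0, 7) → (1, 7) → (1, 6) → (2, 6) → (2, 5) → (3, 5) → (3, 4) → (4, 4) → (4, 3) → (5, 3) → (5, 2) → (6, 2) → (6, 1) → (7, 1) → (7, 0)

Answer: 7, 0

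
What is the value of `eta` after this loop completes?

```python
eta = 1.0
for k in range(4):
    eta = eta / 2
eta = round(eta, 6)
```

Halving LR 4 times: 1 / 2^4
`eta` takes the values: 1.0 → 0.5 → 0.25 → 0.125 → 0.0625

Answer: 0.0625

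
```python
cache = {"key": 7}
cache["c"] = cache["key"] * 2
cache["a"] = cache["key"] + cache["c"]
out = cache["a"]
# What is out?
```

Trace:
`cache = {"key": 7}` → cache = {'key': 7}
`cache["c"] = cache["key"] * 2` → cache = {'key': 7, 'c': 14}
`cache["a"] = cache["key"] + cache["c"]` → cache = {'key': 7, 'c': 14, 'a': 21}
`out = cache["a"]` → out = 21
So out = 21

Answer: 21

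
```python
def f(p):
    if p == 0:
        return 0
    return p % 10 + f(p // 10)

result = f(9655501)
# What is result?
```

Sum of digits of 9655501: 1 + 0 + 5 + 5 + 5 + 6 + 9 = 31

Answer: 31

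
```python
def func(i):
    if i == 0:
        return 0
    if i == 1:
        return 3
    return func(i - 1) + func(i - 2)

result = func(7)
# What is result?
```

Build up from base cases: func(0)=0, func(1)=3, func(2)=3, func(3)=6, func(4)=9, func(5)=15, func(6)=24, ..., func(7)=39

Answer: 39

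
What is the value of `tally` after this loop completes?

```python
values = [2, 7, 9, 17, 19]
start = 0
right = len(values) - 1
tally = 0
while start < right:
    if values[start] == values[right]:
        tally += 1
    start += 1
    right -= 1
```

Count matching pairs from ends
`tally` takes the values: 0

Answer: 0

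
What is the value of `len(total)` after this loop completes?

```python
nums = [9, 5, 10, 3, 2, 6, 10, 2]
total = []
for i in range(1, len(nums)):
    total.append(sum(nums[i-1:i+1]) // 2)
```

Number of 2-element averages
`total` takes the values: [] → [7] → [7, 7] → [7, 7, 6] → [7, 7, 6, 2] → [7, 7, 6, 2, 4] → [7, 7, 6, 2, 4, 8] → [7, 7, 6, 2, 4, 8, 6]
So `len(total)` = 7

Answer: 7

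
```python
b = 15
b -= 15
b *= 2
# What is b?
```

Trace:
`b = 15` → b = 15
`b -= 15` → b = 0
`b *= 2` → b = 0
So b = 0

Answer: 0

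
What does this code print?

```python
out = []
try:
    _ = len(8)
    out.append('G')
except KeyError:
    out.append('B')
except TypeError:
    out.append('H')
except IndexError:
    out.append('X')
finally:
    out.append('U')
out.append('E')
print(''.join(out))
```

Execution trace: 'H' (except TypeError) → 'U' (finally) → 'E' (after the try/except). Output: HUE

Answer: HUE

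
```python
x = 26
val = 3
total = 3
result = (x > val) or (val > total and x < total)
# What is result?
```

Trace:
`x = 26` → x = 26
`val = 3` → val = 3
`total = 3` → total = 3
`result = (x > val) or (val > total and x < total)` → result = True
So result = True

Answer: True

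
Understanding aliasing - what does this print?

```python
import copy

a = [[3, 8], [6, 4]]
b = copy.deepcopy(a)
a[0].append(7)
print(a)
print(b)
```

Key concept: deep copy is fully independent.
Step by step:
`a = [[3, 8], [6, 4]]` → a = [[3, 8], [6, 4]]
`b = copy.deepcopy(a)` → b = [[3, 8], [6, 4]]
`a[0].append(7)` → a = [[3, 8, 7], [6, 4]]
`print(a)` → prints [[3, 8, 7], [6, 4]]
`print(b)` → prints [[3, 8], [6, 4]]

Answer:
[[3, 8, 7], [6, 4]]
[[3, 8], [6, 4]]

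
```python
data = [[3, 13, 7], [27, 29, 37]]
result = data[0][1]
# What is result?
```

Trace:
`data = [[3, 13, 7], [27, 29, 37]]` → data = [[3, 13, 7], [27, 29, 37]]
`result = data[0][1]` → result = 13
So result = 13

Answer: 13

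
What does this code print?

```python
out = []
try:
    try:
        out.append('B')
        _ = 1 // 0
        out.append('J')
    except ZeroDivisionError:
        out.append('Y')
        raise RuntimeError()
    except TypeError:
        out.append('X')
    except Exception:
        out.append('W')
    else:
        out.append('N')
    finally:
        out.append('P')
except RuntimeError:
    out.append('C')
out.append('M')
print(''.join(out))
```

Execution trace: 'B' (inner try body) → 'Y' (inner except ZeroDivisionError) → 'P' (inner finally) → 'C' (outer except RuntimeError) → 'M' (after the try/except). Output: BYPCM

Answer: BYPCM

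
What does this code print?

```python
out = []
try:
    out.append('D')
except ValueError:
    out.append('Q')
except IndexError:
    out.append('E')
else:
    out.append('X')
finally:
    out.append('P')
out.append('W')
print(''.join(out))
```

Execution trace: 'D' (try body, no exception) → 'X' (else) → 'P' (finally) → 'W' (after the try/except). Output: DXPW

Answer: DXPW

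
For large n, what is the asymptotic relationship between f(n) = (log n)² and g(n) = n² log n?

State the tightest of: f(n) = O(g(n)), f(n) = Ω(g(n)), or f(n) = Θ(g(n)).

(log n)² vs n² log n: f(n) = O(g(n)) but not Ω(g(n)) — n² log n grows strictly faster than (log n)².

Answer: f(n) = O(g(n)) but not Ω(g(n)) — n² log n grows strictly faster than (log n)².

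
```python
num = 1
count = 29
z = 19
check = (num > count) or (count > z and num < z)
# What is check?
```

Trace:
`num = 1` → num = 1
`count = 29` → count = 29
`z = 19` → z = 19
`check = (num > count) or (count > z and num < z)` → check = True
So check = True

Answer: True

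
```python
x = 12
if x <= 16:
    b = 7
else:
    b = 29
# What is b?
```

Trace:
`x = 12` → x = 12
`if x <= 16: ...` → x <= 16 is True → b = 7
So b = 7

Answer: 7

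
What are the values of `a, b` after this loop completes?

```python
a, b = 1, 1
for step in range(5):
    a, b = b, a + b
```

Fibonacci: after 5 iterations
`a, b` takes the values: (1, 1) → (1, 2) → (2, 3) → (3, 5) → (5, 8) → (8, 13)

Answer: 8, 13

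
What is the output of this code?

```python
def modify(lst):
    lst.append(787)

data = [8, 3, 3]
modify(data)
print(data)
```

Key concept: function modifies passed list.
Step by step:
`data = [8, 3, 3]` → data = [8, 3, 3]
`modify(data)` → data = [8, 3, 3, 787]
`print(data)` → prints [8, 3, 3, 787]

Answer: [8, 3, 3, 787]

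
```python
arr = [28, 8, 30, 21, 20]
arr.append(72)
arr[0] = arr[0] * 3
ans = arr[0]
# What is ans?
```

Trace:
`arr = [28, 8, 30, 21, 20]` → arr = [28, 8, 30, 21, 20]
`arr.append(72)` → arr = [28, 8, 30, 21, 20, 72]
`arr[0] = arr[0] * 3` → arr = [84, 8, 30, 21, 20, 72]
`ans = arr[0]` → ans = 84
So ans = 84

Answer: 84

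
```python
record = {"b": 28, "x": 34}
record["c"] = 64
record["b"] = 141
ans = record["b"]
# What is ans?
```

Trace:
`record = {"b": 28, "x": 34}` → record = {'b': 28, 'x': 34}
`record["c"] = 64` → record = {'b': 28, 'x': 34, 'c': 64}
`record["b"] = 141` → record = {'b': 141, 'x': 34, 'c': 64}
`ans = record["b"]` → ans = 141
So ans = 141

Answer: 141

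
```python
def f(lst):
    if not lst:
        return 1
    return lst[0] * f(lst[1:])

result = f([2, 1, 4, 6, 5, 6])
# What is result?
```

Product over [2, 1, 4, 6, 5, 6] = 2 * 1 * 4 * 6 * 5 * 6 = 1440

Answer: 1440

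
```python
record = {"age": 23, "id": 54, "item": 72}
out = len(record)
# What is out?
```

Trace:
`record = {"age": 23, "id": 54, "item": 72}` → record = {'age': 23, 'id': 54, 'item': 72}
`out = len(record)` → out = 3
So out = 3

Answer: 3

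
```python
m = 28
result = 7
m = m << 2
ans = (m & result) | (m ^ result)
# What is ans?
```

Trace:
`m = 28` → m = 28
`result = 7` → result = 7
`m = m << 2` → m = 112
`ans = (m & result) | (m ^ result)` → ans = 119
So ans = 119

Answer: 119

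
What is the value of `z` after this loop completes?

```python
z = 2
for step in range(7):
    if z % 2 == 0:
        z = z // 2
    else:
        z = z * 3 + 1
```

Collatz-style transformation from 2
`z` takes the values: 2 → 1 → 4 → 2 → 1 → 4 → 2 → 1

Answer: 1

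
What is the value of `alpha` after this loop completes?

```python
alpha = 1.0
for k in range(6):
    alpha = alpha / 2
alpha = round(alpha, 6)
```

Halving LR 6 times: 1 / 2^6
`alpha` takes the values: 1.0 → 0.5 → 0.25 → 0.125 → 0.0625 → 0.03125 → 0.015625

Answer: 0.015625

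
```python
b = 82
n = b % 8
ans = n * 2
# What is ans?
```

Trace:
`b = 82` → b = 82
`n = b % 8` → n = 2
`ans = n * 2` → ans = 4
So ans = 4

Answer: 4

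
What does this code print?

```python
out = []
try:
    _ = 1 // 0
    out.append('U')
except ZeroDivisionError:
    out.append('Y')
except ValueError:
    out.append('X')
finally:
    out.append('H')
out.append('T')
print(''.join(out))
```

Execution trace: 'Y' (except ZeroDivisionError) → 'H' (finally) → 'T' (after the try/except). Output: YHT

Answer: YHT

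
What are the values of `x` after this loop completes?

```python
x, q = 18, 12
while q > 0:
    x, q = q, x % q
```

GCD of 18 and 12
`x` takes the values: 18 → 12 → 6

Answer: 6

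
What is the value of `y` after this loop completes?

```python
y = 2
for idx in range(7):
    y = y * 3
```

Multiply by 3, 7 times: 2 * 3^7 = 4374
`y` takes the values: 2 → 6 → 18 → 54 → 162 → 486 → 1458 → 4374

Answer: 4374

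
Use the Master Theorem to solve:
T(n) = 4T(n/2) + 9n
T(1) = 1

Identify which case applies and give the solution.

a=4, b=2, f(n)=9n. log_2(4) = 2. Since c=1 < 2, Case 1 applies: T(n) = Θ(n^log_b(a)) = O(n^2).

Answer: O(n^2) - Case 1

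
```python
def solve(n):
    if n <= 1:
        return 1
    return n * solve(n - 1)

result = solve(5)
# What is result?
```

solve(5) = 5 * 4 * 3 * 2 * 1 = 120

Answer: 120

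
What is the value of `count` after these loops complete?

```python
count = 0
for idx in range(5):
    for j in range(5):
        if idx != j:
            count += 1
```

5² - 5 (exclude diagonal)
`count` takes the values: 0 → 1 → 2 → 3 → 4 → 5 → 6 → 7 → 8 → 9 → 10 → 11 → 12 → 13 → 14 → 15 → 16 → 17 → 18 → 19 → 20

Answer: 20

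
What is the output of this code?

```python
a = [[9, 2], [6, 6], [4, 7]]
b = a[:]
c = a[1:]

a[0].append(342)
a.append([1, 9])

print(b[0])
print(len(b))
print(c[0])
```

Key concept: slice with nested mutation.
Step by step:
`a = [[9, 2], [6, 6], [4, 7]]` → a = [[9, 2], [6, 6], [4, 7]]
`b = a[:]` → b = [[9, 2], [6, 6], [4, 7]]
`c = a[1:]` → c = [[6, 6], [4, 7]]
`a[0].append(342)` → a = [[9, 2, 342], [6, 6], [4, 7]]; b = [[9, 2, 342], [6, 6], [4, 7]]
`a.append([1, 9])` → a = [[9, 2, 342], [6, 6], [4, 7], [1, 9]]
`print(b[0])` → prints [9, 2, 342]
`print(len(b))` → prints 3
`print(c[0])` → prints [6, 6]

Answer:
[9, 2, 342]
3
[6, 6]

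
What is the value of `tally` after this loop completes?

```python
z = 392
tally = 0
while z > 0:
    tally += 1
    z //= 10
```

Count digits by repeated division by 10
`tally` takes the values: 0 → 1 → 2 → 3

Answer: 3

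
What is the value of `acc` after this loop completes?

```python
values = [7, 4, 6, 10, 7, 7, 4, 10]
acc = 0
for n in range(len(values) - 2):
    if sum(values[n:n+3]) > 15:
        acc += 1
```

Count windows with sum > 15
`acc` takes the values: 0 → 1 → 2 → 3 → 4 → 5 → 6

Answer: 6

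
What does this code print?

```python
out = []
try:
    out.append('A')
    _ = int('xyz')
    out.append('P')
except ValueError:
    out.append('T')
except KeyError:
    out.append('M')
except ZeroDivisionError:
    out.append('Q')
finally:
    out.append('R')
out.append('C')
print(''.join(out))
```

Execution trace: 'A' (try body) → 'T' (except ValueError) → 'R' (finally) → 'C' (after the try/except). Output: ATRC

Answer: ATRC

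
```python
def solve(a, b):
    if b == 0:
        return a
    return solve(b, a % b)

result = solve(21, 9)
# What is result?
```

solve(21, 9) -> solve(9, 3) -> solve(3, 0) -> 3

Answer: 3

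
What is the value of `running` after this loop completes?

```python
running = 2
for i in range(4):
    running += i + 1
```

Start at 2, add 1 to 4 = 12
`running` takes the values: 2 → 3 → 5 → 8 → 12

Answer: 12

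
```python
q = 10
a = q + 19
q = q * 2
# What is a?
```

Trace:
`q = 10` → q = 10
`a = q + 19` → a = 29
`q = q * 2` → q = 20
So a = 29

Answer: 29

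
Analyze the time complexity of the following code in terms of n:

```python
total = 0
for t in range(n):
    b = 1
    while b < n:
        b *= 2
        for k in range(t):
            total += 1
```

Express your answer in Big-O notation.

Each loop level contributes: n × log n × n. Multiplying the contributions gives O(n^2 log n).

Answer: O(n^2 log n)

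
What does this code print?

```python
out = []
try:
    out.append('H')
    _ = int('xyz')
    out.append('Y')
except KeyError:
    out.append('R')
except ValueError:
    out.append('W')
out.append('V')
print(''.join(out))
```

Execution trace: 'H' (try body) → 'W' (except ValueError) → 'V' (after the try/except). Output: HWV

Answer: HWV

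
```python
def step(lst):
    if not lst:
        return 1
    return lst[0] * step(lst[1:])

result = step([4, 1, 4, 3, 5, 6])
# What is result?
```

Product over [4, 1, 4, 3, 5, 6] = 4 * 1 * 4 * 3 * 5 * 6 = 1440

Answer: 1440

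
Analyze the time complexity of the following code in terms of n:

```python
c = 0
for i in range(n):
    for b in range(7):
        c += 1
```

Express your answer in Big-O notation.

Each loop level contributes: n × 1. Multiplying the contributions gives O(n).

Answer: O(n)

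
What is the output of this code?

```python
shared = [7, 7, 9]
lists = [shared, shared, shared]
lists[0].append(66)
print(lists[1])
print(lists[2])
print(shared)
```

Key concept: list of same reference.
Step by step:
`shared = [7, 7, 9]` → shared = [7, 7, 9]
`lists = [shared, shared, shared]` → lists = [[7, 7, 9], [7, 7, 9], [7, 7, 9]]
`lists[0].append(66)` → shared = [7, 7, 9, 66]; lists = [[7, 7, 9, 66], [7, 7, 9, 66], [7, 7, 9, 66]]
`print(lists[1])` → prints [7, 7, 9, 66]
`print(lists[2])` → prints [7, 7, 9, 66]
`print(shared)` → prints [7, 7, 9, 66]

Answer:
[7, 7, 9, 66]
[7, 7, 9, 66]
[7, 7, 9, 66]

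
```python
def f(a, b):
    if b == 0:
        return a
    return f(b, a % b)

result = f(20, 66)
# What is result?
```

f(20, 66) -> f(66, 20) -> f(20, 6) -> f(6, 2) -> f(2, 0) -> 2

Answer: 2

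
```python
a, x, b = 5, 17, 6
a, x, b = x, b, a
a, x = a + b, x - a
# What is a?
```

Trace:
`a, x, b = 5, 17, 6` → a = 5; x = 17; b = 6
`a, x, b = x, b, a` → a = 17; x = 6; b = 5
`a, x = a + b, x - a` → a = 22; x = -11
So a = 22

Answer: 22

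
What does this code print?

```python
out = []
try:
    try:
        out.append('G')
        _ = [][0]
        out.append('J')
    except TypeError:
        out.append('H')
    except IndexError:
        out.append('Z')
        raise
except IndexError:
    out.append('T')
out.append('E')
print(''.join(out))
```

Execution trace: 'G' (inner try body) → 'Z' (inner except IndexError) → 'T' (outer except IndexError) → 'E' (after the try/except). Output: GZTE

Answer: GZTE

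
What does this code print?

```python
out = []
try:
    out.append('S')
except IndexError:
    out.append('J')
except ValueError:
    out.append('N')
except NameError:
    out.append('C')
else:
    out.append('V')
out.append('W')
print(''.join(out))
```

Execution trace: 'S' (try body, no exception) → 'V' (else) → 'W' (after the try/except). Output: SVW

Answer: SVW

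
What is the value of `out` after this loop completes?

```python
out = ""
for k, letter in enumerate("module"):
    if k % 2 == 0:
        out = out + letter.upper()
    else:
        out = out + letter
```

Uppercase even positions in 'module'
`out` takes the values: "" → "M" → "Mo" → "MoD" → "MoDu" → "MoDuL" → "MoDuLe"

Answer: "MoDuLe"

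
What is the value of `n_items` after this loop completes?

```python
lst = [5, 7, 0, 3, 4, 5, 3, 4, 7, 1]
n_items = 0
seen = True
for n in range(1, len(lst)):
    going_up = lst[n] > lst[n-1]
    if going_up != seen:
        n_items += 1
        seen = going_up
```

Count direction changes in [5, 7, 0, 3, 4, 5, 3, 4, 7, 1]
`n_items` takes the values: 0 → 1 → 2 → 3 → 4 → 5

Answer: 5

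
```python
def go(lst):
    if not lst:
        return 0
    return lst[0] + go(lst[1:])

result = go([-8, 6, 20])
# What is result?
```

(-8) + 6 + 20 + 0 = 18

Answer: 18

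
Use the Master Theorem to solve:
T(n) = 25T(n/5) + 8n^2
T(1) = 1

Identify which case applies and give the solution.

a=25, b=5, f(n)=8n^2. log_5(25) = 2. Since c=2 = 2, Case 2 applies: T(n) = Θ(n^log_b(a) · log n) = O(n^2 log n).

Answer: O(n^2 log n) - Case 2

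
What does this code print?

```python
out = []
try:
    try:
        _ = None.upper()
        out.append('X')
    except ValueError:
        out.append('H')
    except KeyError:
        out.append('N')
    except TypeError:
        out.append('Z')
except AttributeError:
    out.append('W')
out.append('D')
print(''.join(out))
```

Execution trace: 'W' (outer except AttributeError) → 'D' (after the try/except). Output: WD

Answer: WD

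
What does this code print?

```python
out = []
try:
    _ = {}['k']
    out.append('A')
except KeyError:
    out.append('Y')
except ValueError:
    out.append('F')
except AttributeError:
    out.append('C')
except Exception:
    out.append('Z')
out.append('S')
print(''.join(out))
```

Execution trace: 'Y' (except KeyError) → 'S' (after the try/except). Output: YS

Answer: YS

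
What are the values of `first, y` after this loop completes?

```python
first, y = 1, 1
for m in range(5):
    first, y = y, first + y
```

Fibonacci: after 5 iterations
`first, y` takes the values: (1, 1) → (1, 2) → (2, 3) → (3, 5) → (5, 8) → (8, 13)

Answer: 8, 13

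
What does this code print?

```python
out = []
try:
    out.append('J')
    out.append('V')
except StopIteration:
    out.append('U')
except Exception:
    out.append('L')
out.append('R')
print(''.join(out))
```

Execution trace: 'J' (try body) → 'V' (try body, no exception) → 'R' (after the try/except). Output: JVR

Answer: JVR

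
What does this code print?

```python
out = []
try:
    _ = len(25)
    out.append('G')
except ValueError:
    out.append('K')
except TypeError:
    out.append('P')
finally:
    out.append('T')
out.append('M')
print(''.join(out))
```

Execution trace: 'P' (except TypeError) → 'T' (finally) → 'M' (after the try/except). Output: PTM

Answer: PTM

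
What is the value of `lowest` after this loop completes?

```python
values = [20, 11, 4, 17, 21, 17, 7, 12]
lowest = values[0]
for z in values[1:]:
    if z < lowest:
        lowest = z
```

Minimum of [20, 11, 4, 17, 21, 17, 7, 12]
`lowest` takes the values: 20 → 11 → 4

Answer: 4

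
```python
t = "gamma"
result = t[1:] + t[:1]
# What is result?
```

Trace:
`t = "gamma"` → t = 'gamma'
`result = t[1:] + t[:1]` → result = 'ammag'
So result = 'ammag'

Answer: 'ammag'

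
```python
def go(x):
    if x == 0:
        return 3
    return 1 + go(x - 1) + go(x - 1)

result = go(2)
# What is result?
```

go(x) = 1 + 2·go(x-1), go(0)=3. Closed form: (3+1)·2^2 - 1 = 15.

Answer: 15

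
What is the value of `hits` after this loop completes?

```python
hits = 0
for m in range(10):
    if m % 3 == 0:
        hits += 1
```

Count numbers divisible by 3 in range(10)
`hits` takes the values: 0 → 1 → 2 → 3 → 4

Answer: 4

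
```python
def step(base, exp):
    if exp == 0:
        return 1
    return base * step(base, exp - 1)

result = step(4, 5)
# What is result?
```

step(4, 5) = 4 * 4 * 4 * 4 * 4 = 1024

Answer: 1024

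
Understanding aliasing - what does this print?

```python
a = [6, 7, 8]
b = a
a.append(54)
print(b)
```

Key concept: basic list aliasing.
Step by step:
`a = [6, 7, 8]` → a = [6, 7, 8]
`b = a` → b = [6, 7, 8] (same object as a)
`a.append(54)` → a = [6, 7, 8, 54] (same object as b); b = [6, 7, 8, 54] (same object as a)
`print(b)` → prints [6, 7, 8, 54]

Answer: [6, 7, 8, 54]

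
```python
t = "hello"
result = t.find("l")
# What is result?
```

Trace:
`t = "hello"` → t = 'hello'
`result = t.find("l")` → result = 2
So result = 2

Answer: 2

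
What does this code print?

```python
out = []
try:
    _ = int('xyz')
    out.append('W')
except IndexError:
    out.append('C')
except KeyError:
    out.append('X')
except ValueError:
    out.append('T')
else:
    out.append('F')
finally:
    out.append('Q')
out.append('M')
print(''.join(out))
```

Execution trace: 'T' (except ValueError) → 'Q' (finally) → 'M' (after the try/except). Output: TQM

Answer: TQM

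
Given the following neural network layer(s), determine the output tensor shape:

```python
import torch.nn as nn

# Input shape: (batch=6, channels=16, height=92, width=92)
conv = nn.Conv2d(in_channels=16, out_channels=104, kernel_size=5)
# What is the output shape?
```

Input: (6, 16, 92, 92) -> Output: (6, 104, 88, 88)

Answer: (6, 104, 88, 88)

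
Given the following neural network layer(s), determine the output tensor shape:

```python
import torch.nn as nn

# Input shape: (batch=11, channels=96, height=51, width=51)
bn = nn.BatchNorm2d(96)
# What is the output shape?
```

Input: (11, 96, 51, 51) -> Output: (11, 96, 51, 51)

Answer: (11, 96, 51, 51)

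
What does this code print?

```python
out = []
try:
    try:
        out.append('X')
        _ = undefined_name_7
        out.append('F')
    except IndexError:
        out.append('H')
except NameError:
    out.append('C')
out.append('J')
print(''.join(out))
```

Execution trace: 'X' (try body) → 'C' (outer except NameError) → 'J' (after the try/except). Output: XCJ

Answer: XCJ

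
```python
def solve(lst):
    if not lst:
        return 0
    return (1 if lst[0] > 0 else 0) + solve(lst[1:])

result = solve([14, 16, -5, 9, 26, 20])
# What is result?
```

Count of positive elements in [14, 16, -5, 9, 26, 20] = 5

Answer: 5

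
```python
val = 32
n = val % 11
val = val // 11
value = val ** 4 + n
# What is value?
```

Trace:
`val = 32` → val = 32
`n = val % 11` → n = 10
`val = val // 11` → val = 2
`value = val ** 4 + n` → value = 26
So value = 26

Answer: 26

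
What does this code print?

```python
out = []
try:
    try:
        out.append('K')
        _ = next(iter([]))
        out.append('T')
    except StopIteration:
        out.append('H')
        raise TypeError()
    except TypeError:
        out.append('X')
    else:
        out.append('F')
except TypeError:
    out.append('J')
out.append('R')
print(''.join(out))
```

Execution trace: 'K' (try body) → 'H' (except StopIteration) → 'J' (outer except TypeError) → 'R' (after the try/except). Output: KHJR

Answer: KHJR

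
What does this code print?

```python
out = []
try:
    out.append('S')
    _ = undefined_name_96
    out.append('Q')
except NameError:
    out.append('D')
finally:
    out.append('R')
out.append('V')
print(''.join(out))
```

Execution trace: 'S' (try body) → 'D' (except NameError) → 'R' (finally) → 'V' (after the try/except). Output: SDRV

Answer: SDRV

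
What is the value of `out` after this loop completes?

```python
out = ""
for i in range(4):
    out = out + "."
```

Repeat '.' 4 times
`out` takes the values: "" → "." → ".." → "..." → "...."

Answer: "...."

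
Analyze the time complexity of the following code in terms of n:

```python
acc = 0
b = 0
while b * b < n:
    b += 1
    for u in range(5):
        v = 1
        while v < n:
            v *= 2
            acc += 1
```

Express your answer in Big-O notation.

Each loop level contributes: √n × 1 × log n. Multiplying the contributions gives O(√n log n).

Answer: O(√n log n)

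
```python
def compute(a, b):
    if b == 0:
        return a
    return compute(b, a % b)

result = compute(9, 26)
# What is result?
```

compute(9, 26) -> compute(26, 9) -> compute(9, 8) -> compute(8, 1) -> compute(1, 0) -> 1

Answer: 1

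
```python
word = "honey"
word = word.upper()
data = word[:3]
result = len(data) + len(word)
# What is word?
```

Trace:
`word = "honey"` → word = 'honey'
`word = word.upper()` → word = 'HONEY'
`data = word[:3]` → data = 'HON'
`result = len(data) + len(word)` → result = 8
So word = 'HONEY'

Answer: 'HONEY'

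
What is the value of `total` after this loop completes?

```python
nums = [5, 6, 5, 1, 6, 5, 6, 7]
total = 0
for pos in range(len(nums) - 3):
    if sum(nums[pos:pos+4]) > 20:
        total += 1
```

Count windows with sum > 20
`total` takes the values: 0 → 1

Answer: 1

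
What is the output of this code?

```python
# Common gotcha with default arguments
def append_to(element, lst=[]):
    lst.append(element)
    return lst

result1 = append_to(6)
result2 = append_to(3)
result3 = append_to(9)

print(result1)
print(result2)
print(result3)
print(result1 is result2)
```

Key concept: mutable default argument gotcha.
Step by step:
`result1 = append_to(6)` → result1 = [6]
`result2 = append_to(3)` → result1 = [6, 3] (same object as result2); result2 = [6, 3] (same object as result1)
`result3 = append_to(9)` → result1 = [6, 3, 9] (same object as result2, result3); result2 = [6, 3, 9] (same object as result1, result3); result3 = [6, 3, 9] (same object as result1, result2)
`print(result1)` → prints [6, 3, 9]
`print(result2)` → prints [6, 3, 9]
`print(result3)` → prints [6, 3, 9]
`print(result1 is result2)` → prints True

Answer:
[6, 3, 9]
[6, 3, 9]
[6, 3, 9]
True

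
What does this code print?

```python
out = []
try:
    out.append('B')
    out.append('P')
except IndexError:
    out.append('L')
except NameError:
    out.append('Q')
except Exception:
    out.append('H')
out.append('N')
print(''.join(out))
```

Execution trace: 'B' (try body) → 'P' (try body, no exception) → 'N' (after the try/except). Output: BPN

Answer: BPN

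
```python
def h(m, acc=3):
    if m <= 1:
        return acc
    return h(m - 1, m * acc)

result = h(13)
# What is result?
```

Accumulator trace (n, acc): (13, 3) -> (12, 39) -> (11, 468) -> (10, 5148) -> (9, 51480) -> (8, 463320) -> (7, 3706560) -> (6, 25945920) -> (5, 155675520) -> (4, 778377600) -> (3, 3113510400) -> (2, 9340531200) -> (1, 18681062400) -> return 18681062400

Answer: 18681062400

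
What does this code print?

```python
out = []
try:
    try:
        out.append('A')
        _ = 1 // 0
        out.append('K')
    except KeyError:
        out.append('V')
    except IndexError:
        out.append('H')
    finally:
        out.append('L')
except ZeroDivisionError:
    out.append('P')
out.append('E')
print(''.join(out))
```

Execution trace: 'A' (try body) → 'L' (finally) → 'P' (outer except ZeroDivisionError) → 'E' (after the try/except). Output: ALPE

Answer: ALPE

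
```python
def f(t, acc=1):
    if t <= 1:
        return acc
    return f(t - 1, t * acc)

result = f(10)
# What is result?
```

Accumulator trace (n, acc): (10, 1) -> (9, 10) -> (8, 90) -> (7, 720) -> (6, 5040) -> (5, 30240) -> (4, 151200) -> (3, 604800) -> (2, 1814400) -> (1, 3628800) -> return 3628800

Answer: 3628800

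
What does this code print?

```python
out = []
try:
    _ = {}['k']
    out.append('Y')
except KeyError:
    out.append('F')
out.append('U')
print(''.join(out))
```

Execution trace: 'F' (except KeyError) → 'U' (after the try/except). Output: FU

Answer: FU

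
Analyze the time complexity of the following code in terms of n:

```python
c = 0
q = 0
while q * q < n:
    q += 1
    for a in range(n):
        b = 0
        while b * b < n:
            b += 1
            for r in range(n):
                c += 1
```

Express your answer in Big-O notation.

Each loop level contributes: √n × n × √n × n. Multiplying the contributions gives O(n^3).

Answer: O(n^3)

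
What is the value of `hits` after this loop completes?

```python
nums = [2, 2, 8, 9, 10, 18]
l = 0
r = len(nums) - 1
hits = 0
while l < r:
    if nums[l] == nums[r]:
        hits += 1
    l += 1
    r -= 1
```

Count matching pairs from ends
`hits` takes the values: 0

Answer: 0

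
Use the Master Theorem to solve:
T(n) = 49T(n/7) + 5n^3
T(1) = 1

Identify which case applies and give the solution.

a=49, b=7, f(n)=5n^3. log_7(49) = 2. Since c=3 > 2 and the regularity condition holds (49(n/7)^3 = (49/7^3)n^3 with 49/7^3 < 1), Case 3 applies: T(n) = Θ(f(n)) = O(n^3).

Answer: O(n^3) - Case 3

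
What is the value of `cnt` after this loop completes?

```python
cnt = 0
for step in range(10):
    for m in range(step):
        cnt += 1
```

Triangle number: 0+1+2+...+9
`cnt` takes the values: 0 → 1 → 2 → 3 → 4 → 5 → 6 → 7 → 8 → 9 → 10 → 11 → 12 → 13 → 14 → 15 → 16 → 17 → 18 → 19 → 20 → 21 → 22 → 23 → 24 → 25 → 26 → 27 → 28 → 29 → … → 41 → 42 → 43 → 44 → 45

Answer: 45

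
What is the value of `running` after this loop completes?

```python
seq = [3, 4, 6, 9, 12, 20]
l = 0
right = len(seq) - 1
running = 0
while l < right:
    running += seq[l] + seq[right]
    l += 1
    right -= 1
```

Sum of pairs from ends
`running` takes the values: 0 → 23 → 39 → 54

Answer: 54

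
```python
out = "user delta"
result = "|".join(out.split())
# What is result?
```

Trace:
`out = "user delta"` → out = 'user delta'
`result = "|".join(out.split())` → result = 'user|delta'
So result = 'user|delta'

Answer: 'user|delta'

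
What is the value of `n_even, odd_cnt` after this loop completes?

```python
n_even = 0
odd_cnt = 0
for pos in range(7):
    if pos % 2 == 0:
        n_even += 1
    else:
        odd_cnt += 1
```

Count evens and odds in range(7)
`n_even, odd_cnt` takes the values: (0, 0) → (1, 0) → (1, 1) → (2, 1) → (2, 2) → (3, 2) → (3, 3) → (4, 3)

Answer: 4, 3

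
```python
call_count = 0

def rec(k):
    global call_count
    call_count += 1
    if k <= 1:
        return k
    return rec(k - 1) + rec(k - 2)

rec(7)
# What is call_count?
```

Calls(k) = 1 + Calls(k-1) + Calls(k-2); Calls(0)=Calls(1)=1. For k=7 this gives 41.

Answer: 41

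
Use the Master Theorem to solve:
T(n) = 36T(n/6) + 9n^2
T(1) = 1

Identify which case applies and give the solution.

a=36, b=6, f(n)=9n^2. log_6(36) = 2. Since c=2 = 2, Case 2 applies: T(n) = Θ(n^log_b(a) · log n) = O(n^2 log n).

Answer: O(n^2 log n) - Case 2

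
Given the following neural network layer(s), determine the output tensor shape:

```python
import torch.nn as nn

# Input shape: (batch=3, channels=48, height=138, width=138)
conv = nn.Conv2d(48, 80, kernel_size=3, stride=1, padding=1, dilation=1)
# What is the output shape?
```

Input: (3, 48, 138, 138) -> Output: (3, 80, 138, 138)

Answer: (3, 80, 138, 138)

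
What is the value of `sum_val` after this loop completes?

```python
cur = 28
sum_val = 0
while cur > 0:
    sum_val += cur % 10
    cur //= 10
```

Sum digits of 28
`sum_val` takes the values: 0 → 8 → 10

Answer: 10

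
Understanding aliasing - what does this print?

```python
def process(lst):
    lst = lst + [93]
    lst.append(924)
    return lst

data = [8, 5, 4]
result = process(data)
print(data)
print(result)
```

Key concept: rebinding parameter vs mutation.
Step by step:
`data = [8, 5, 4]` → data = [8, 5, 4]
`result = process(data)` → result = [8, 5, 4, 93, 924]
`print(data)` → prints [8, 5, 4]
`print(result)` → prints [8, 5, 4, 93, 924]

Answer:
[8, 5, 4]
[8, 5, 4, 93, 924]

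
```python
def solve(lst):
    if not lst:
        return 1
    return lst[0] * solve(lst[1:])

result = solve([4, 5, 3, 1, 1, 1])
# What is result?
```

Product over [4, 5, 3, 1, 1, 1] = 4 * 5 * 3 * 1 * 1 * 1 = 60

Answer: 60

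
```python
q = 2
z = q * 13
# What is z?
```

Trace:
`q = 2` → q = 2
`z = q * 13` → z = 26
So z = 26

Answer: 26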